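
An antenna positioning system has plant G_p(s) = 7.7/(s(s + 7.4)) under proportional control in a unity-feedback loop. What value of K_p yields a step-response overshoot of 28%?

From %OS = 100·exp(−πζ/√(1−ζ²)) = 28%, ζ = −ln(0.28)/√(π²+ln²(0.28)) = 0.3755.
Characteristic equation s² + 7.4s + 7.7K_p = 0 gives ζ = 7.4/(2√(7.7K_p)).
Setting ζ = 0.3755: √(7.7K_p) = 7.4/(2·0.3755) = 9.852, so K_p = 97.07/7.7 = 12.6.

K_p = 12.6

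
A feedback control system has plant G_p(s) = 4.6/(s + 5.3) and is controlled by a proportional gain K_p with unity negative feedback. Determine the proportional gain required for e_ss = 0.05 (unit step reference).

K_p = 21.9

For a type-0 loop with proportional control, e_ss = 1/(1 + K_p·G_p(0)).
G_p(0) = 0.8679. Require 1/(1 + K_p·0.8679) = 0.05, so 1 + 0.8679·K_p = 20.
K_p = (20 − 1)/0.8679 = 21.9.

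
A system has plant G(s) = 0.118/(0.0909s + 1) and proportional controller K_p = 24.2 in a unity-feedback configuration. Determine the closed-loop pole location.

Closed loop: T(s) = K_p·G/(1+K_p·G) = 2.856/(0.0909s + 1 + 2.856), with pole at s = −(1 + 2.856)/0.0909 = −42.42.

s = -42.42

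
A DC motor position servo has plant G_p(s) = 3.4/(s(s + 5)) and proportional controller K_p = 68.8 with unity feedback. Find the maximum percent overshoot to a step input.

Closed-loop characteristic equation: s² + 5s + 233.9 = 0, so ω_n = 15.29 rad/s and ζ = 5/(2·15.29) = 0.1635.
%OS = 100·exp(−πζ/√(1−ζ²)) = 100·exp(−π·0.1635/√0.9733) = 59.4%.

59.4%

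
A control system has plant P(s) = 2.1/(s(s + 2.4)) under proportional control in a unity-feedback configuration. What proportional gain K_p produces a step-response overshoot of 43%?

K_p = 10.2

From %OS = 100·exp(−πζ/√(1−ζ²)) = 43%, ζ = −ln(0.43)/√(π²+ln²(0.43)) = 0.2594.
Characteristic equation s² + 2.4s + 2.1K_p = 0 gives ζ = 2.4/(2√(2.1K_p)).
Setting ζ = 0.2594: √(2.1K_p) = 2.4/(2·0.2594) = 4.625, so K_p = 21.39/2.1 = 10.2.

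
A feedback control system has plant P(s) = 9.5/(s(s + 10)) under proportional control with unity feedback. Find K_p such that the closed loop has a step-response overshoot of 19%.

K_p = 12

From %OS = 100·exp(−πζ/√(1−ζ²)) = 19%, ζ = −ln(0.19)/√(π²+ln²(0.19)) = 0.4673.
Characteristic equation s² + 10s + 9.5K_p = 0 gives ζ = 10/(2√(9.5K_p)).
Setting ζ = 0.4673: √(9.5K_p) = 10/(2·0.4673) = 10.7, so K_p = 114.5/9.5 = 12.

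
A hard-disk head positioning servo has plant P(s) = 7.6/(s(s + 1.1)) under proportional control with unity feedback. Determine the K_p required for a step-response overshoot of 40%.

K_p = 0.508

From %OS = 100·exp(−πζ/√(1−ζ²)) = 40%, ζ = −ln(0.4)/√(π²+ln²(0.4)) = 0.28.
Characteristic equation s² + 1.1s + 7.6K_p = 0 gives ζ = 1.1/(2√(7.6K_p)).
Setting ζ = 0.28: √(7.6K_p) = 1.1/(2·0.28) = 1.964, so K_p = 3.858/7.6 = 0.508.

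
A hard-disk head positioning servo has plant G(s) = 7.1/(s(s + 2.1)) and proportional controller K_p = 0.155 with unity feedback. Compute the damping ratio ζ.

ζ = 1

The closed-loop denominator is s(s+2.1) + 0.155·7.1 = s² + 2.1s + 1.101.
Matching s² + 2ζω_n s + ω_n²: ω_n = √1.101 = 1.049 rad/s and 2ζω_n = 2.1, so ζ = 2.1/(2·1.049) = 1.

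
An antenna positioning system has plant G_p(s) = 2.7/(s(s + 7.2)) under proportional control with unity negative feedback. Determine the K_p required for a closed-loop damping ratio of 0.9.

K_p = 5.93

Closed-loop characteristic equation: s² + 7.2s + K_p·2.7 = 0.
So ω_n = √(2.7K_p) and 2ζω_n = 7.2, giving ζ = 7.2/(2√(2.7K_p)).
Setting ζ = 0.9: √(2.7K_p) = 7.2/(2·0.9) = 4, so K_p = 16/2.7 = 5.93.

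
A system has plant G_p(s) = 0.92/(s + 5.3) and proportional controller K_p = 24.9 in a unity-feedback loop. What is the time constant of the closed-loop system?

Closed-loop transfer function: T(s) = K_p·G_p(s)/(1 + K_p·G_p(s)) = 22.91/(s + 5.3 + 22.91) = 22.91/(s + 28.21).
Time constant τ = 1/28.21 = 0.0355 s.

τ = 0.0355 s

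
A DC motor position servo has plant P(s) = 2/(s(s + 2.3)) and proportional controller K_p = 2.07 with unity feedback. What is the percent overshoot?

The closed-loop denominator s² + 2.3s + 4.14 gives ω_n = √4.14 = 2.035 and ζ = 2.3/(2ω_n) = 0.5652.
%OS = 100·exp(−πζ/√(1−ζ²)) = 100·exp(−π·0.5652/√0.6806) = 11.6%.

11.6%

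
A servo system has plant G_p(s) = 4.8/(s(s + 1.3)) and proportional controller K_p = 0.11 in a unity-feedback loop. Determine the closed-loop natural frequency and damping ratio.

The closed-loop denominator is s(s+1.3) + 0.11·4.8 = s² + 1.3s + 0.528.
So ω_n² = 0.528 ⇒ ω_n = 0.7266 rad/s, and ζ = 1.3/(2ω_n) = 0.895.

ω_n = 0.727 rad/s, ζ = 0.895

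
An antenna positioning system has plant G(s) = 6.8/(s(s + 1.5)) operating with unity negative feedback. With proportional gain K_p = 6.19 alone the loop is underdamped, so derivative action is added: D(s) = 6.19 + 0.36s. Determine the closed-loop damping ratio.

Forward path: (6.19 + 0.36s)·6.8/(s(s+1.5)). The closed-loop characteristic equation is s² + (1.5 + 6.8·0.36)s + 6.8·6.19 = 0.
That is s² + 3.948s + 42.09 = 0, so ω_n = 6.488 rad/s and ζ = 3.948/(2·6.488) = 0.3043.

ζ = 0.304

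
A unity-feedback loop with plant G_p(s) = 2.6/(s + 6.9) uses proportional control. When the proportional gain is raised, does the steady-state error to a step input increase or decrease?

e_ss = 1/(1 + K_p·G_p(0)); a larger K_p raises the denominator, so e_ss decreases.

decrease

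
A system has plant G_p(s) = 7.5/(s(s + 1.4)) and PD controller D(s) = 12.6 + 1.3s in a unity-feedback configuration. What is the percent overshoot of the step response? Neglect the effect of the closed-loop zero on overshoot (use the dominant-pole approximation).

11.1%

Forward path: (12.6 + 1.3s)·7.5/(s(s+1.4)). The closed-loop characteristic equation is s² + (1.4 + 7.5·1.3)s + 7.5·12.6 = 0.
That is s² + 11.15s + 94.5 = 0, so ω_n = 9.721 rad/s and ζ = 11.15/(2·9.721) = 0.5735.
%OS = 100·exp(−πζ/√(1−ζ²)) = 11.1%.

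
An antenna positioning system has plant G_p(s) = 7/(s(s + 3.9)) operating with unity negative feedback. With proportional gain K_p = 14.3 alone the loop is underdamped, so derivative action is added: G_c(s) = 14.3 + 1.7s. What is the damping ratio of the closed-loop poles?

Forward path: (14.3 + 1.7s)·7/(s(s+3.9)). The closed-loop characteristic equation is s² + (3.9 + 7·1.7)s + 7·14.3 = 0.
That is s² + 15.8s + 100.1 = 0, so ω_n = 10 rad/s and ζ = 15.8/(2·10) = 0.7896.

ζ = 0.79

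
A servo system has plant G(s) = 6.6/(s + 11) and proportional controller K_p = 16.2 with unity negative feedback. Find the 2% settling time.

T_s ≈ 0.0339 s

Closed-loop transfer function: T(s) = K_p·G(s)/(1 + K_p·G(s)) = 106.9/(s + 11 + 106.9) = 106.9/(s + 117.9).
Time constant τ = 1/117.9 = 0.00848 s, so the 2% settling time is about 4τ = 0.0339 s.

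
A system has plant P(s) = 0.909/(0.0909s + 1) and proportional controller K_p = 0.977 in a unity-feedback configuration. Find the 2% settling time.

T_s ≈ 0.193 s

Closed loop: T(s) = K_p·P/(1+K_p·P) = 0.8881/(0.0909s + 1 + 0.8881), with pole at s = −(1 + 0.8881)/0.0909 = −20.77.
τ = 1/20.77 = 0.04814 s, so 2% settling time ≈ 4τ = 0.193 s.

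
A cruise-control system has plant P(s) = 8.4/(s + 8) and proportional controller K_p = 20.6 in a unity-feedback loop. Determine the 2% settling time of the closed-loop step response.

T_s ≈ 0.0221 s

Closed-loop transfer function: T(s) = K_p·P(s)/(1 + K_p·P(s)) = 173/(s + 8 + 173) = 173/(s + 181).
Time constant τ = 1/181 = 0.005524 s, so the 2% settling time is about 4τ = 0.0221 s.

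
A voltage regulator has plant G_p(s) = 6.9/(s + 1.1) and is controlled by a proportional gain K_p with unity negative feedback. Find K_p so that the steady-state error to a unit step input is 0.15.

Steady-state error for a unit step on this type-0 loop is 1/(1 + K_p·G_p(0)).
G_p(0) = 6.273. Require 1/(1 + K_p·6.273) = 0.15, so 1 + 6.273·K_p = 6.667.
K_p = (6.667 − 1)/6.273 = 0.903.

K_p = 0.903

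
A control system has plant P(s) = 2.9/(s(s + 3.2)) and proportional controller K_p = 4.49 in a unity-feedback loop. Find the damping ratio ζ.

ζ = 0.443

With unity feedback the closed-loop characteristic equation is s² + 3.2s + 4.49·2.9 = s² + 3.2s + 13.02 = 0.
So ω_n² = 13.02 ⇒ ω_n = 3.608 rad/s, and ζ = 3.2/(2ω_n) = 0.443.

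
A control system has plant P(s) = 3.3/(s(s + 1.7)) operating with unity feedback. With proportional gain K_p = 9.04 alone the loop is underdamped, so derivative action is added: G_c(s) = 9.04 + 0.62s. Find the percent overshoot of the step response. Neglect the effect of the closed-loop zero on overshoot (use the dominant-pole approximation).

31.8%

Forward path: (9.04 + 0.62s)·3.3/(s(s+1.7)). The closed-loop characteristic equation is s² + (1.7 + 3.3·0.62)s + 3.3·9.04 = 0.
That is s² + 3.746s + 29.83 = 0, so ω_n = 5.462 rad/s and ζ = 3.746/(2·5.462) = 0.3429.
%OS = 100·exp(−πζ/√(1−ζ²)) = 31.8%.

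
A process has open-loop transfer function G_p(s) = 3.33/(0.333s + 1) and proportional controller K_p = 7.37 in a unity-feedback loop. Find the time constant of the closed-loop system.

Closed loop: T(s) = K_p·G_p/(1+K_p·G_p) = 24.54/(0.333s + 1 + 24.54), with pole at s = −(1 + 24.54)/0.333 = −76.7.
Closed-loop time constant τ = 1/76.7 = 0.013 s.

τ = 0.013 s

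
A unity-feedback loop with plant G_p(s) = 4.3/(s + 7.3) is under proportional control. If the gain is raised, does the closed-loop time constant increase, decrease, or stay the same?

decrease

Closed-loop pole is at s = −(7.3+K_p·4.3); larger K_p moves it further left, so τ = 1/(7.3+K_p·4.3) decreases.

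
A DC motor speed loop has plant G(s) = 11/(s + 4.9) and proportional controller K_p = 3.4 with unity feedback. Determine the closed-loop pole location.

Closed-loop transfer function: T(s) = K_p·G(s)/(1 + K_p·G(s)) = 37.4/(s + 4.9 + 37.4) = 37.4/(s + 42.3).
The closed-loop pole is at s = −42.3.

s = -42.3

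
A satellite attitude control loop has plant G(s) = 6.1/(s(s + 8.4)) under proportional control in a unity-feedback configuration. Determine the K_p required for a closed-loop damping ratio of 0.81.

K_p = 4.41

Closed-loop characteristic equation: s² + 8.4s + K_p·6.1 = 0.
So ω_n = √(6.1K_p) and 2ζω_n = 8.4, giving ζ = 8.4/(2√(6.1K_p)).
Setting ζ = 0.81: √(6.1K_p) = 8.4/(2·0.81) = 5.185, so K_p = 26.89/6.1 = 4.41.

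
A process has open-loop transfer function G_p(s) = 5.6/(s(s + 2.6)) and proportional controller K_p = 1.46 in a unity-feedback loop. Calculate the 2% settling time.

T_s ≈ 3.08 s

Closed-loop characteristic equation: s² + 2.6s + 8.176 = 0, so ω_n = 2.859 rad/s and ζ = 2.6/(2·2.859) = 0.4546.
2% settling time T_s ≈ 4/(ζω_n) = 4/1.3 = 3.08 s.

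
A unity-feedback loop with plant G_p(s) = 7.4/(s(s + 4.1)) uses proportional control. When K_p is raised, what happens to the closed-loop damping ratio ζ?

ζ = 4.1/(2√(7.4K_p)); increasing K_p raises the denominator, so ζ falls.

decrease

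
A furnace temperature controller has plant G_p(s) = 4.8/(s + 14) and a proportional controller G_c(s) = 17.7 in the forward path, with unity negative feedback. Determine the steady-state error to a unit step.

The loop is type 0. Static position error constant K_pos = G_c(0)·G_p(0) = 17.7·0.3429 = 6.069.
Steady-state error to a unit step: e_ss = 1/(1+K_pos) = 1/7.069 = 0.141.

0.141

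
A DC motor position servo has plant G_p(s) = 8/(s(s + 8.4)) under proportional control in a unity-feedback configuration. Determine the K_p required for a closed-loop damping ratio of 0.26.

Closed-loop characteristic equation: s² + 8.4s + K_p·8 = 0.
So ω_n = √(8K_p) and 2ζω_n = 8.4, giving ζ = 8.4/(2√(8K_p)).
Setting ζ = 0.26: √(8K_p) = 8.4/(2·0.26) = 16.15, so K_p = 260.9/8 = 32.6.

K_p = 32.6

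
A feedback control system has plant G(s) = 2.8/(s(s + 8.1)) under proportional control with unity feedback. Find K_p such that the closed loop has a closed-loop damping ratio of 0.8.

Closed-loop characteristic equation: s² + 8.1s + K_p·2.8 = 0.
So ω_n = √(2.8K_p) and 2ζω_n = 8.1, giving ζ = 8.1/(2√(2.8K_p)).
Setting ζ = 0.8: √(2.8K_p) = 8.1/(2·0.8) = 5.062, so K_p = 25.63/2.8 = 9.15.

K_p = 9.15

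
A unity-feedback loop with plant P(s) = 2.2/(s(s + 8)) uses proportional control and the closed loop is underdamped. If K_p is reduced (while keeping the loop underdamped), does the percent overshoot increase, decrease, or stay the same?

decrease

ζ = 8/(2√(2.2K_p)) rises as K_p falls; higher damping means less overshoot.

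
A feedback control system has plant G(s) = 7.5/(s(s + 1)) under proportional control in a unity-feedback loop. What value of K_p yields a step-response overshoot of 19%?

From %OS = 100·exp(−πζ/√(1−ζ²)) = 19%, ζ = −ln(0.19)/√(π²+ln²(0.19)) = 0.4673.
Characteristic equation s² + 1s + 7.5K_p = 0 gives ζ = 1/(2√(7.5K_p)).
Setting ζ = 0.4673: √(7.5K_p) = 1/(2·0.4673) = 1.07, so K_p = 1.145/7.5 = 0.153.

K_p = 0.153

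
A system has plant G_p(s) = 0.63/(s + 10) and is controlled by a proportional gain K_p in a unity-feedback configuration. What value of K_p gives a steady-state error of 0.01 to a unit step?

K_p = 1570

For a type-0 loop with proportional control, e_ss = 1/(1 + K_p·G_p(0)).
G_p(0) = 0.063. Require 1/(1 + K_p·0.063) = 0.01, so 1 + 0.063·K_p = 100.
K_p = (100 − 1)/0.063 = 1570.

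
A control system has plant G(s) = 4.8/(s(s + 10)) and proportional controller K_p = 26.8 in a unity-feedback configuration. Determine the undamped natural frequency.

ω_n = 11.3 rad/s

1 + K_p·G(s) = 0 gives s² + 10s + 128.6 = 0.
So ω_n² = 128.6 ⇒ ω_n = 11.34 rad/s, and ζ = 10/(2ω_n) = 0.441.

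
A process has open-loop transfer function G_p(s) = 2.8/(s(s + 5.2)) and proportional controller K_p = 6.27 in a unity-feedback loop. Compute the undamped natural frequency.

ω_n = 4.19 rad/s

With unity feedback the closed-loop characteristic equation is s² + 5.2s + 6.27·2.8 = s² + 5.2s + 17.56 = 0.
So ω_n² = 17.56 ⇒ ω_n = 4.19 rad/s, and ζ = 5.2/(2ω_n) = 0.621.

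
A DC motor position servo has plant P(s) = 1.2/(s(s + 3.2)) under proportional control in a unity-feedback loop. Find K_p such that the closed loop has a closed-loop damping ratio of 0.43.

Closed-loop characteristic equation: s² + 3.2s + K_p·1.2 = 0.
So ω_n = √(1.2K_p) and 2ζω_n = 3.2, giving ζ = 3.2/(2√(1.2K_p)).
Setting ζ = 0.43: √(1.2K_p) = 3.2/(2·0.43) = 3.721, so K_p = 13.85/1.2 = 11.5.

K_p = 11.5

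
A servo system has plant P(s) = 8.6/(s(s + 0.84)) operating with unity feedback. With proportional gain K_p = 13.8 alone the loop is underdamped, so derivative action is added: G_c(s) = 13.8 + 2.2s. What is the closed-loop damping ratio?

ζ = 0.907

Forward path: (13.8 + 2.2s)·8.6/(s(s+0.84)). The closed-loop characteristic equation is s² + (0.84 + 8.6·2.2)s + 8.6·13.8 = 0.
That is s² + 19.76s + 118.7 = 0, so ω_n = 10.89 rad/s and ζ = 19.76/(2·10.89) = 0.9069.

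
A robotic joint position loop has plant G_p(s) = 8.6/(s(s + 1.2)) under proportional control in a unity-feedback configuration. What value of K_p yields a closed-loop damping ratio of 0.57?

K_p = 0.129

Closed-loop characteristic equation: s² + 1.2s + K_p·8.6 = 0.
So ω_n = √(8.6K_p) and 2ζω_n = 1.2, giving ζ = 1.2/(2√(8.6K_p)).
Setting ζ = 0.57: √(8.6K_p) = 1.2/(2·0.57) = 1.053, so K_p = 1.108/8.6 = 0.129.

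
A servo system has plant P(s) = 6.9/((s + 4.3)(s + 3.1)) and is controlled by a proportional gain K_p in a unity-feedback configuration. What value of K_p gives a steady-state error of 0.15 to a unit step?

K_p = 10.9

The loop is type 0, so e_ss(step) = 1/(1 + K_pos) with K_pos = K_p·P(0).
P(0) = 0.5176. Require 1/(1 + K_p·0.5176) = 0.15, so 1 + 0.5176·K_p = 6.667.
K_p = (6.667 − 1)/0.5176 = 10.9.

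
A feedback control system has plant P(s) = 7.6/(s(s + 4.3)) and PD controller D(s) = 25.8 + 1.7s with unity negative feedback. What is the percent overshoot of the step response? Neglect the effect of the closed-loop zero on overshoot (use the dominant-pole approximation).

8.63%

Forward path: (25.8 + 1.7s)·7.6/(s(s+4.3)). The closed-loop characteristic equation is s² + (4.3 + 7.6·1.7)s + 7.6·25.8 = 0.
That is s² + 17.22s + 196.1 = 0, so ω_n = 14 rad/s and ζ = 17.22/(2·14) = 0.6149.
%OS = 100·exp(−πζ/√(1−ζ²)) = 8.63%.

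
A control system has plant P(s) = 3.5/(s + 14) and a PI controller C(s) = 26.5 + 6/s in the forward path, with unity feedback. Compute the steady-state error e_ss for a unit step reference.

0

The open loop C(s)P(s) has a pole at the origin (type 1), so the static position error constant is infinite and e_ss = 1/(1+∞) = 0.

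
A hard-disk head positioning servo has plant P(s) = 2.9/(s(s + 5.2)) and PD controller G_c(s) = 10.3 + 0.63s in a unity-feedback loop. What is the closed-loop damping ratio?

Forward path: (10.3 + 0.63s)·2.9/(s(s+5.2)). The closed-loop characteristic equation is s² + (5.2 + 2.9·0.63)s + 2.9·10.3 = 0.
That is s² + 7.027s + 29.87 = 0, so ω_n = 5.465 rad/s and ζ = 7.027/(2·5.465) = 0.6429.

ζ = 0.643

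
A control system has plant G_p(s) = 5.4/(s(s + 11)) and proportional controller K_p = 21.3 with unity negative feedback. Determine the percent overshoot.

15.3%

The closed-loop denominator s² + 11s + 115 gives ω_n = √115 = 10.72 and ζ = 11/(2ω_n) = 0.5128.
%OS = 100·exp(−πζ/√(1−ζ²)) = 100·exp(−π·0.5128/√0.737) = 15.3%.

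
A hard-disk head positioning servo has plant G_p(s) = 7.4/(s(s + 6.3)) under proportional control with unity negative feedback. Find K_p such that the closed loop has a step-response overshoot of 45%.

From %OS = 100·exp(−πζ/√(1−ζ²)) = 45%, ζ = −ln(0.45)/√(π²+ln²(0.45)) = 0.2463.
Characteristic equation s² + 6.3s + 7.4K_p = 0 gives ζ = 6.3/(2√(7.4K_p)).
Setting ζ = 0.2463: √(7.4K_p) = 6.3/(2·0.2463) = 12.79, so K_p = 163.5/7.4 = 22.1.

K_p = 22.1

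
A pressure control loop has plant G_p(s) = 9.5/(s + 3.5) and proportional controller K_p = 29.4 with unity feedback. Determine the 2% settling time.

T_s ≈ 0.0141 s

Closed-loop transfer function: T(s) = K_p·G_p(s)/(1 + K_p·G_p(s)) = 279.3/(s + 3.5 + 279.3) = 279.3/(s + 282.8).
Time constant τ = 1/282.8 = 0.003536 s, so the 2% settling time is about 4τ = 0.0141 s.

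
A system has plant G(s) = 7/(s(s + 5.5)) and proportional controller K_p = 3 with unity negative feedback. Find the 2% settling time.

T_s ≈ 1.45 s

From 1 + K_pG(s) = 0: s² + 5.5s + 21 = 0 ⇒ ω_n = 4.583, ζ = 0.6001.
2% settling time T_s ≈ 4/(ζω_n) = 4/2.75 = 1.45 s.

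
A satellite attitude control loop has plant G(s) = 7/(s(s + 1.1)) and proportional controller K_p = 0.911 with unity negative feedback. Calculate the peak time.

From 1 + K_pG(s) = 0: s² + 1.1s + 6.377 = 0 ⇒ ω_n = 2.525, ζ = 0.2178.
Damped frequency ω_d = ω_n√(1−ζ²) = 2.465 rad/s, so peak time T_p = π/ω_d = 1.27 s.

T_p = 1.27 s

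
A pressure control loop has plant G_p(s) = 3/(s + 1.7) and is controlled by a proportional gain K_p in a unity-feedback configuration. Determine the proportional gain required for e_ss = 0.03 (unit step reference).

Steady-state error for a unit step on this type-0 loop is 1/(1 + K_p·G_p(0)).
G_p(0) = 1.765. Require 1/(1 + K_p·1.765) = 0.03, so 1 + 1.765·K_p = 33.33.
K_p = (33.33 − 1)/1.765 = 18.3.

K_p = 18.3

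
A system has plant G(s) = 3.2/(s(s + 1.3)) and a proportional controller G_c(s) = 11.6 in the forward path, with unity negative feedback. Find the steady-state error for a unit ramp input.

0.035

The loop has one pole at the origin (type 1). Velocity error constant K_v = lim_{s→0} s·G_c(s)G(s) = 11.6·3.2/1.3 = 28.55.
Steady-state error to a unit ramp: e_ss = 1/K_v = 0.035.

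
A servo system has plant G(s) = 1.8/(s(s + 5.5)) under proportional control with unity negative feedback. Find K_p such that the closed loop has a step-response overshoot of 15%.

From %OS = 100·exp(−πζ/√(1−ζ²)) = 15%, ζ = −ln(0.15)/√(π²+ln²(0.15)) = 0.5169.
Characteristic equation s² + 5.5s + 1.8K_p = 0 gives ζ = 5.5/(2√(1.8K_p)).
Setting ζ = 0.5169: √(1.8K_p) = 5.5/(2·0.5169) = 5.32, so K_p = 28.3/1.8 = 15.7.

K_p = 15.7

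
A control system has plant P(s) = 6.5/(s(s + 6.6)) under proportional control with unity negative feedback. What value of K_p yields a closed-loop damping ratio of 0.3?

Closed-loop characteristic equation: s² + 6.6s + K_p·6.5 = 0.
So ω_n = √(6.5K_p) and 2ζω_n = 6.6, giving ζ = 6.6/(2√(6.5K_p)).
Setting ζ = 0.3: √(6.5K_p) = 6.6/(2·0.3) = 11, so K_p = 121/6.5 = 18.6.

K_p = 18.6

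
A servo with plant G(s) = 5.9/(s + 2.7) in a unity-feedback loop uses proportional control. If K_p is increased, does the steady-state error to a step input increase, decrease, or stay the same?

decrease

The position error constant K_pos = K_p·G(0) grows with K_p, and e_ss = 1/(1+K_pos) falls.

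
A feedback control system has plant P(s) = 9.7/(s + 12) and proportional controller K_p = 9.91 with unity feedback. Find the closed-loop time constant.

Closed-loop transfer function: T(s) = K_p·P(s)/(1 + K_p·P(s)) = 96.13/(s + 12 + 96.13) = 96.13/(s + 108.1).
Time constant τ = 1/108.1 = 0.00925 s.

τ = 0.00925 s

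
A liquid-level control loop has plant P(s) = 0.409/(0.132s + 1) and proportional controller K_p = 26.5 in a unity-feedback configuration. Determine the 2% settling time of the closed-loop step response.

T_s ≈ 0.0446 s

Closed loop: T(s) = K_p·P/(1+K_p·P) = 10.84/(0.132s + 1 + 10.84), with pole at s = −(1 + 10.84)/0.132 = −89.69.
τ = 1/89.69 = 0.01115 s, so 2% settling time ≈ 4τ = 0.0446 s.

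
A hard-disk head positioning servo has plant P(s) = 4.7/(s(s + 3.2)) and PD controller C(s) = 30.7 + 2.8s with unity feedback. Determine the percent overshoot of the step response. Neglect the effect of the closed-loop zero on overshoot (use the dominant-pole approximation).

Forward path: (30.7 + 2.8s)·4.7/(s(s+3.2)). The closed-loop characteristic equation is s² + (3.2 + 4.7·2.8)s + 4.7·30.7 = 0.
That is s² + 16.36s + 144.3 = 0, so ω_n = 12.01 rad/s and ζ = 16.36/(2·12.01) = 0.681.
%OS = 100·exp(−πζ/√(1−ζ²)) = 5.39%.

5.39%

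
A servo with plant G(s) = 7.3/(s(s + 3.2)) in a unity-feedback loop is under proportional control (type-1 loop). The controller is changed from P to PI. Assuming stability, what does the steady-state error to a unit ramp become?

The integrator raises the loop to type 2, so K_v → ∞ and e_ss to a ramp is zero.

0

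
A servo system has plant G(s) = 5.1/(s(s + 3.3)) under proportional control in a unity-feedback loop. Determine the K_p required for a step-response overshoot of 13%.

K_p = 1.8

From %OS = 100·exp(−πζ/√(1−ζ²)) = 13%, ζ = −ln(0.13)/√(π²+ln²(0.13)) = 0.5446.
Characteristic equation s² + 3.3s + 5.1K_p = 0 gives ζ = 3.3/(2√(5.1K_p)).
Setting ζ = 0.5446: √(5.1K_p) = 3.3/(2·0.5446) = 3.029, so K_p = 9.178/5.1 = 1.8.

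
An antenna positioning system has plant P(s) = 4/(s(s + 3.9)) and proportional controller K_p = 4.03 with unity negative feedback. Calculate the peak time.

T_p = 0.895 s

Closed-loop characteristic equation: s² + 3.9s + 16.12 = 0, so ω_n = 4.015 rad/s and ζ = 3.9/(2·4.015) = 0.4857.
Damped frequency ω_d = ω_n√(1−ζ²) = 3.51 rad/s, so peak time T_p = π/ω_d = 0.895 s.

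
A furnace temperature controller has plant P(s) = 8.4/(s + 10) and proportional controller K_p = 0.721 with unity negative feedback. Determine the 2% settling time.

Closed-loop transfer function: T(s) = K_p·P(s)/(1 + K_p·P(s)) = 6.056/(s + 10 + 6.056) = 6.056/(s + 16.06).
Time constant τ = 1/16.06 = 0.06228 s, so the 2% settling time is about 4τ = 0.249 s.

T_s ≈ 0.249 s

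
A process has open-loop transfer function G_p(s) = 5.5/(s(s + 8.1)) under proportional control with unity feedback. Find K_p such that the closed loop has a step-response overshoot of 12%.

From %OS = 100·exp(−πζ/√(1−ζ²)) = 12%, ζ = −ln(0.12)/√(π²+ln²(0.12)) = 0.5594.
Characteristic equation s² + 8.1s + 5.5K_p = 0 gives ζ = 8.1/(2√(5.5K_p)).
Setting ζ = 0.5594: √(5.5K_p) = 8.1/(2·0.5594) = 7.24, so K_p = 52.41/5.5 = 9.53.

K_p = 9.53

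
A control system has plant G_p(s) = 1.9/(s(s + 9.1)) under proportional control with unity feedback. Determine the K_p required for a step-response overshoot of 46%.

From %OS = 100·exp(−πζ/√(1−ζ²)) = 46%, ζ = −ln(0.46)/√(π²+ln²(0.46)) = 0.24.
Characteristic equation s² + 9.1s + 1.9K_p = 0 gives ζ = 9.1/(2√(1.9K_p)).
Setting ζ = 0.24: √(1.9K_p) = 9.1/(2·0.24) = 18.96, so K_p = 359.6/1.9 = 189.

K_p = 189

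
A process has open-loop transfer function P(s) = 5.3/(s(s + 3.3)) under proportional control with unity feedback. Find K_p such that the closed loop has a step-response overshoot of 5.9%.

K_p = 1.15

From %OS = 100·exp(−πζ/√(1−ζ²)) = 5.9%, ζ = −ln(0.059)/√(π²+ln²(0.059)) = 0.6693.
Characteristic equation s² + 3.3s + 5.3K_p = 0 gives ζ = 3.3/(2√(5.3K_p)).
Setting ζ = 0.6693: √(5.3K_p) = 3.3/(2·0.6693) = 2.465, so K_p = 6.077/5.3 = 1.15.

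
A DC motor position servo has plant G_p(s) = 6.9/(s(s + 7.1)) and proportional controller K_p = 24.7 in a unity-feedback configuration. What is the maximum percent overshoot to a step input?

From 1 + K_pG_p(s) = 0: s² + 7.1s + 170.4 = 0 ⇒ ω_n = 13.05, ζ = 0.2719.
%OS = 100·exp(−πζ/√(1−ζ²)) = 100·exp(−π·0.2719/√0.9261) = 41.2%.

41.2%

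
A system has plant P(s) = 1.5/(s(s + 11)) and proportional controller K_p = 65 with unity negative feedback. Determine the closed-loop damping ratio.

ζ = 0.557

With unity feedback the closed-loop characteristic equation is s² + 11s + 65·1.5 = s² + 11s + 97.5 = 0.
Matching s² + 2ζω_n s + ω_n²: ω_n = √97.5 = 9.874 rad/s and 2ζω_n = 11, so ζ = 11/(2·9.874) = 0.557.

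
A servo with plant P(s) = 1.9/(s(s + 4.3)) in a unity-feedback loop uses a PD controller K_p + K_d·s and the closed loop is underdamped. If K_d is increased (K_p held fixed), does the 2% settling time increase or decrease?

decrease

Characteristic equation s² + (4.3 + 1.9K_d)s + 1.9K_p = 0: raising K_d increases ζω_n = (4.3+1.9K_d)/2 while the loop stays underdamped, so T_s ≈ 4/(ζω_n) decreases.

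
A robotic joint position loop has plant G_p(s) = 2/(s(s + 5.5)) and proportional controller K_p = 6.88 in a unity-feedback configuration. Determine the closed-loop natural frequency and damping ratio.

The closed-loop denominator is s(s+5.5) + 6.88·2 = s² + 5.5s + 13.76.
Matching s² + 2ζω_n s + ω_n²: ω_n = √13.76 = 3.709 rad/s and 2ζω_n = 5.5, so ζ = 5.5/(2·3.709) = 0.741.

ω_n = 3.71 rad/s, ζ = 0.741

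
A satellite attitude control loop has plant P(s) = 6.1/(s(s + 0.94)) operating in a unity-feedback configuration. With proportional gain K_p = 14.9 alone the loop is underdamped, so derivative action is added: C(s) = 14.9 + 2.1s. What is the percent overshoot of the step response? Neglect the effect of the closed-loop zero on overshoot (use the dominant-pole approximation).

3.8%

Forward path: (14.9 + 2.1s)·6.1/(s(s+0.94)). The closed-loop characteristic equation is s² + (0.94 + 6.1·2.1)s + 6.1·14.9 = 0.
That is s² + 13.75s + 90.89 = 0, so ω_n = 9.534 rad/s and ζ = 13.75/(2·9.534) = 0.7211.
%OS = 100·exp(−πζ/√(1−ζ²)) = 3.8%.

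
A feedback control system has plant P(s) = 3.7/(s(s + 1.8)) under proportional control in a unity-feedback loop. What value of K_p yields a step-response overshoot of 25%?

K_p = 1.34

From %OS = 100·exp(−πζ/√(1−ζ²)) = 25%, ζ = −ln(0.25)/√(π²+ln²(0.25)) = 0.4037.
Characteristic equation s² + 1.8s + 3.7K_p = 0 gives ζ = 1.8/(2√(3.7K_p)).
Setting ζ = 0.4037: √(3.7K_p) = 1.8/(2·0.4037) = 2.229, so K_p = 4.97/3.7 = 1.34.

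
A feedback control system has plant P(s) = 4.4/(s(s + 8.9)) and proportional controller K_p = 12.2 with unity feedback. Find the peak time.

T_p = 0.54 s

The closed-loop denominator s² + 8.9s + 53.68 gives ω_n = √53.68 = 7.327 and ζ = 8.9/(2ω_n) = 0.6074.
Damped frequency ω_d = ω_n√(1−ζ²) = 5.82 rad/s, so peak time T_p = π/ω_d = 0.54 s.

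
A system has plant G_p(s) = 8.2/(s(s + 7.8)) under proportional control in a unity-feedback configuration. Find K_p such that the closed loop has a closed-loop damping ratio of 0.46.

Closed-loop characteristic equation: s² + 7.8s + K_p·8.2 = 0.
So ω_n = √(8.2K_p) and 2ζω_n = 7.8, giving ζ = 7.8/(2√(8.2K_p)).
Setting ζ = 0.46: √(8.2K_p) = 7.8/(2·0.46) = 8.478, so K_p = 71.88/8.2 = 8.77.

K_p = 8.77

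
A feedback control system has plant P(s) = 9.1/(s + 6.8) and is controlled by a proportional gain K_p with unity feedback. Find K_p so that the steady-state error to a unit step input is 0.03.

The loop is type 0, so e_ss(step) = 1/(1 + K_pos) with K_pos = K_p·P(0).
P(0) = 1.338. Require 1/(1 + K_p·1.338) = 0.03, so 1 + 1.338·K_p = 33.33.
K_p = (33.33 − 1)/1.338 = 24.2.

K_p = 24.2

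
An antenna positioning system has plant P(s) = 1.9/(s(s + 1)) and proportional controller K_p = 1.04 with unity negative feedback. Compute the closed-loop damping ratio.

ζ = 0.356

With unity feedback the closed-loop characteristic equation is s² + 1s + 1.04·1.9 = s² + 1s + 1.976 = 0.
Matching s² + 2ζω_n s + ω_n²: ω_n = √1.976 = 1.406 rad/s and 2ζω_n = 1, so ζ = 1/(2·1.406) = 0.356.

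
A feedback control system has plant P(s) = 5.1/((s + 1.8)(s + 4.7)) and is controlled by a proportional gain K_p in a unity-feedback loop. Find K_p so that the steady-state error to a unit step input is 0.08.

K_p = 19.1

For a type-0 loop with proportional control, e_ss = 1/(1 + K_p·P(0)).
P(0) = 0.6028. Require 1/(1 + K_p·0.6028) = 0.08, so 1 + 0.6028·K_p = 12.5.
K_p = (12.5 − 1)/0.6028 = 19.1.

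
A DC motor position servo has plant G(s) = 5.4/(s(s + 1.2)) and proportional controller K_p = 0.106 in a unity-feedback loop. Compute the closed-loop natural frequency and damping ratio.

ω_n = 0.757 rad/s, ζ = 0.793

1 + K_p·G(s) = 0 gives s² + 1.2s + 0.5724 = 0.
So ω_n² = 0.5724 ⇒ ω_n = 0.7566 rad/s, and ζ = 1.2/(2ω_n) = 0.793.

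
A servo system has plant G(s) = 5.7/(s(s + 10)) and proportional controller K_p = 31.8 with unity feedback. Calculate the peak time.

T_p = 0.251 s

The closed-loop denominator s² + 10s + 181.3 gives ω_n = √181.3 = 13.46 and ζ = 10/(2ω_n) = 0.3714.
Damped frequency ω_d = ω_n√(1−ζ²) = 12.5 rad/s, so peak time T_p = π/ω_d = 0.251 s.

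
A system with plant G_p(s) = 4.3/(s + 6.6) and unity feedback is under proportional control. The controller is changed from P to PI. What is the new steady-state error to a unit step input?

The integrator makes K_pos = lim_{s→0} C(s)G(s) infinite, so e_ss = 1/(1+K_pos) = 0.

0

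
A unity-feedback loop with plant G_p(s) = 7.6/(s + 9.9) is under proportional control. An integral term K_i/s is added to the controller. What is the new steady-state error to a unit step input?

0

The integrator makes K_pos = lim_{s→0} C(s)G(s) infinite, so e_ss = 1/(1+K_pos) = 0.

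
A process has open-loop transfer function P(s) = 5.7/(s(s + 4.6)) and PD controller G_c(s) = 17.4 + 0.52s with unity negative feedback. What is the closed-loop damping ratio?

Forward path: (17.4 + 0.52s)·5.7/(s(s+4.6)). The closed-loop characteristic equation is s² + (4.6 + 5.7·0.52)s + 5.7·17.4 = 0.
That is s² + 7.564s + 99.18 = 0, so ω_n = 9.959 rad/s and ζ = 7.564/(2·9.959) = 0.3798.

ζ = 0.38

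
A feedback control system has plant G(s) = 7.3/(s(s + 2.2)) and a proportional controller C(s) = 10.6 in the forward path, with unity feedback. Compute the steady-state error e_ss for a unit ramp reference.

The loop has one pole at the origin (type 1). Velocity error constant K_v = lim_{s→0} s·C(s)G(s) = 10.6·7.3/2.2 = 35.17.
Steady-state error to a unit ramp: e_ss = 1/K_v = 0.0284.

0.0284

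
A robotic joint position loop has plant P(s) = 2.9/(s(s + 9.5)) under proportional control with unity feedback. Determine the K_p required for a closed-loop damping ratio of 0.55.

Closed-loop characteristic equation: s² + 9.5s + K_p·2.9 = 0.
So ω_n = √(2.9K_p) and 2ζω_n = 9.5, giving ζ = 9.5/(2√(2.9K_p)).
Setting ζ = 0.55: √(2.9K_p) = 9.5/(2·0.55) = 8.636, so K_p = 74.59/2.9 = 25.7.

K_p = 25.7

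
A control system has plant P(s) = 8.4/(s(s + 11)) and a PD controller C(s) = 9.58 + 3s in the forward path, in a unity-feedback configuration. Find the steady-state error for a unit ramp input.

0.137

The loop has one pole at the origin (type 1). Velocity error constant K_v = lim_{s→0} s·C(s)P(s) = 9.58·8.4/11 = 7.316.
Steady-state error to a unit ramp: e_ss = 1/K_v = 0.137.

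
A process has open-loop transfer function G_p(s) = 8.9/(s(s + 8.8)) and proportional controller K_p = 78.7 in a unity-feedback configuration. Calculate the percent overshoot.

From 1 + K_pG_p(s) = 0: s² + 8.8s + 700.4 = 0 ⇒ ω_n = 26.47, ζ = 0.1663.
%OS = 100·exp(−πζ/√(1−ζ²)) = 100·exp(−π·0.1663/√0.9724) = 58.9%.

58.9%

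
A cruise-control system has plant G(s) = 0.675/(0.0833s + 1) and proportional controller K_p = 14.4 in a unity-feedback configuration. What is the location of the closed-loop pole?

s = -128.7

Closed loop: T(s) = K_p·G/(1+K_p·G) = 9.72/(0.0833s + 1 + 9.72), with pole at s = −(1 + 9.72)/0.0833 = −128.7.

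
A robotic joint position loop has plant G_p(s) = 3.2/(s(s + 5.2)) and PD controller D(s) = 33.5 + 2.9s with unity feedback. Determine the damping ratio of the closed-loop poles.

Forward path: (33.5 + 2.9s)·3.2/(s(s+5.2)). The closed-loop characteristic equation is s² + (5.2 + 3.2·2.9)s + 3.2·33.5 = 0.
That is s² + 14.48s + 107.2 = 0, so ω_n = 10.35 rad/s and ζ = 14.48/(2·10.35) = 0.6993.

ζ = 0.699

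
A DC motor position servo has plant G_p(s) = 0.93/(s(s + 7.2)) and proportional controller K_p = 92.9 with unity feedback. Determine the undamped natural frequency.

ω_n = 9.29 rad/s

1 + K_p·G_p(s) = 0 gives s² + 7.2s + 86.4 = 0.
Matching s² + 2ζω_n s + ω_n²: ω_n = √86.4 = 9.295 rad/s and 2ζω_n = 7.2, so ζ = 7.2/(2·9.295) = 0.387.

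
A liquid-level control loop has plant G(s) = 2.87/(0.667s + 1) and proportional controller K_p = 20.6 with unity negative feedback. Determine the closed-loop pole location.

s = -90.14

Closed loop: T(s) = K_p·G/(1+K_p·G) = 59.12/(0.667s + 1 + 59.12), with pole at s = −(1 + 59.12)/0.667 = −90.14.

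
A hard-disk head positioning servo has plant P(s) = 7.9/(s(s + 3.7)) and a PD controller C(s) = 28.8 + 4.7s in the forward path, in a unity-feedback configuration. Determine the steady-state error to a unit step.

The open loop C(s)P(s) has a pole at the origin (type 1), so the static position error constant is infinite and e_ss = 1/(1+∞) = 0.

0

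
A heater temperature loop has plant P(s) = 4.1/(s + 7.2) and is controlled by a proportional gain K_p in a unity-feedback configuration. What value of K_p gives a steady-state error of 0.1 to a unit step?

K_p = 15.8

Steady-state error for a unit step on this type-0 loop is 1/(1 + K_p·P(0)).
P(0) = 0.5694. Require 1/(1 + K_p·0.5694) = 0.1, so 1 + 0.5694·K_p = 10.
K_p = (10 − 1)/0.5694 = 15.8.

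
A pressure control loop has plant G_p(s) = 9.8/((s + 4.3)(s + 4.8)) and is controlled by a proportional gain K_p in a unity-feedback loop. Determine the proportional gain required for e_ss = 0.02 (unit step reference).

Steady-state error for a unit step on this type-0 loop is 1/(1 + K_p·G_p(0)).
G_p(0) = 0.4748. Require 1/(1 + K_p·0.4748) = 0.02, so 1 + 0.4748·K_p = 50.
K_p = (50 − 1)/0.4748 = 103.

K_p = 103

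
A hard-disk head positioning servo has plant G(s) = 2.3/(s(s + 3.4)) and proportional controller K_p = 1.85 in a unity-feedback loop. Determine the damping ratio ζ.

ζ = 0.824

1 + K_p·G(s) = 0 gives s² + 3.4s + 4.255 = 0.
So ω_n² = 4.255 ⇒ ω_n = 2.063 rad/s, and ζ = 3.4/(2ω_n) = 0.824.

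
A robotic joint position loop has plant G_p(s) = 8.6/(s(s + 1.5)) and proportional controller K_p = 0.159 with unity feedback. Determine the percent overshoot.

7.23%

From 1 + K_pG_p(s) = 0: s² + 1.5s + 1.367 = 0 ⇒ ω_n = 1.169, ζ = 0.6414.
%OS = 100·exp(−πζ/√(1−ζ²)) = 100·exp(−π·0.6414/√0.5886) = 7.23%.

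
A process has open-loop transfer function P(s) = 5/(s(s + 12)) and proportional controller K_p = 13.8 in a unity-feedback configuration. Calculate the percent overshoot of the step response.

The closed-loop denominator s² + 12s + 69 gives ω_n = √69 = 8.307 and ζ = 12/(2ω_n) = 0.7223.
%OS = 100·exp(−πζ/√(1−ζ²)) = 100·exp(−π·0.7223/√0.4783) = 3.76%.

3.76%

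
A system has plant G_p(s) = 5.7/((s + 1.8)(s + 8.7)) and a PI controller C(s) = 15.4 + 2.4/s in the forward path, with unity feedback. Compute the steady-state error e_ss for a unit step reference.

0

The open loop C(s)G_p(s) has a pole at the origin (type 1), so the static position error constant is infinite and e_ss = 1/(1+∞) = 0.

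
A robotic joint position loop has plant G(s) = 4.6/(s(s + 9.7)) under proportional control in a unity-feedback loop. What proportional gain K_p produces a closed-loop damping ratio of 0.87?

Closed-loop characteristic equation: s² + 9.7s + K_p·4.6 = 0.
So ω_n = √(4.6K_p) and 2ζω_n = 9.7, giving ζ = 9.7/(2√(4.6K_p)).
Setting ζ = 0.87: √(4.6K_p) = 9.7/(2·0.87) = 5.575, so K_p = 31.08/4.6 = 6.76.

K_p = 6.76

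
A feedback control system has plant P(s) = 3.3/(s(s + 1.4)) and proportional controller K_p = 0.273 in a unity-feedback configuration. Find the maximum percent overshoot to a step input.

Closed-loop characteristic equation: s² + 1.4s + 0.9009 = 0, so ω_n = 0.9492 rad/s and ζ = 1.4/(2·0.9492) = 0.7375.
%OS = 100·exp(−πζ/√(1−ζ²)) = 100·exp(−π·0.7375/√0.4561) = 3.24%.

3.24%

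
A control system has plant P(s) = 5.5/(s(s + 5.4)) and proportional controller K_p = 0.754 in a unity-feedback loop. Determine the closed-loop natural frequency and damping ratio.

With unity feedback the closed-loop characteristic equation is s² + 5.4s + 0.754·5.5 = s² + 5.4s + 4.147 = 0.
So ω_n² = 4.147 ⇒ ω_n = 2.036 rad/s, and ζ = 5.4/(2ω_n) = 1.33.

ω_n = 2.04 rad/s, ζ = 1.33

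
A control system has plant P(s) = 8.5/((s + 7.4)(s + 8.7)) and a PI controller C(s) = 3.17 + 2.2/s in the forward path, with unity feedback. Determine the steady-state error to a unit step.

0

The open loop C(s)P(s) has a pole at the origin (type 1), so the static position error constant is infinite and e_ss = 1/(1+∞) = 0.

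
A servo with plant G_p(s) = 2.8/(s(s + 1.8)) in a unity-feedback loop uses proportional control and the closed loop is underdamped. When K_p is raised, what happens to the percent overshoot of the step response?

Characteristic equation s² + 1.8s + K_p·2.8 = 0: raising K_p raises ω_n while 2ζω_n = 1.8 is fixed, so ζ falls and overshoot grows.

increase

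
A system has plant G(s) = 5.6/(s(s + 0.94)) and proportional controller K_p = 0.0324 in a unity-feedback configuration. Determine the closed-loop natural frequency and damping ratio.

ω_n = 0.426 rad/s, ζ = 1.1

1 + K_p·G(s) = 0 gives s² + 0.94s + 0.1814 = 0.
So ω_n² = 0.1814 ⇒ ω_n = 0.426 rad/s, and ζ = 0.94/(2ω_n) = 1.1.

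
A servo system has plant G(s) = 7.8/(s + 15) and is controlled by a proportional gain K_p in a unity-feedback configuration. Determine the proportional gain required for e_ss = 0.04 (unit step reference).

The loop is type 0, so e_ss(step) = 1/(1 + K_pos) with K_pos = K_p·G(0).
G(0) = 0.52. Require 1/(1 + K_p·0.52) = 0.04, so 1 + 0.52·K_p = 25.
K_p = (25 − 1)/0.52 = 46.2.

K_p = 46.2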